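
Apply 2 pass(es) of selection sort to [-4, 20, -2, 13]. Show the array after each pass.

Pass 1: Select minimum -4 at index 0, swap -> [-4, 20, -2, 13]
Pass 2: Select minimum -2 at index 2, swap -> [-4, -2, 20, 13]


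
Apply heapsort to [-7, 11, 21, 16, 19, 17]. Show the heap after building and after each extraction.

Build heap: [21, 19, 17, 16, 11, -7]
Extract 21: [19, 16, 17, -7, 11, 21]
Extract 19: [17, 16, 11, -7, 19, 21]
Extract 17: [16, -7, 11, 17, 19, 21]
Extract 16: [11, -7, 16, 17, 19, 21]
Extract 11: [-7, 11, 16, 17, 19, 21]


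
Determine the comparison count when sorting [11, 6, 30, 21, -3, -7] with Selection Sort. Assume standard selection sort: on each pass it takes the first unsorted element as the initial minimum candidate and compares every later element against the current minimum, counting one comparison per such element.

Pass 1: scan indices 1..5 for the minimum = 5 comparison(s); min is -7, place at index 0 -> [-7, 6, 30, 21, -3, 11]
Pass 2: scan indices 2..5 for the minimum = 4 comparison(s); min is -3, place at index 1 -> [-7, -3, 30, 21, 6, 11]
Pass 3: scan indices 3..5 for the minimum = 3 comparison(s); min is 6, place at index 2 -> [-7, -3, 6, 21, 30, 11]
Pass 4: scan indices 4..5 for the minimum = 2 comparison(s); min is 11, place at index 3 -> [-7, -3, 6, 11, 30, 21]
Pass 5: scan indices 5..5 for the minimum = 1 comparison(s); min is 21, place at index 4 -> [-7, -3, 6, 11, 21, 30]
Selection sort always scans the whole unsorted suffix, so the count is (n-1) + (n-2) + ... + 1 = n(n-1)/2 = 6*5/2 = 15 regardless of the input order.
Total comparisons: 5 + 4 + 3 + 2 + 1 = 15


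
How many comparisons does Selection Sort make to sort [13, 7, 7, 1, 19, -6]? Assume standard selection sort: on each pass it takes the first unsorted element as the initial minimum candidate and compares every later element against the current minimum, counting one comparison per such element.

Pass 1: scan indices 1..5 for the minimum = 5 comparison(s); min is -6, place at index 0 -> [-6, 7, 7, 1, 19, 13]
Pass 2: scan indices 2..5 for the minimum = 4 comparison(s); min is 1, place at index 1 -> [-6, 1, 7, 7, 19, 13]
Pass 3: scan indices 3..5 for the minimum = 3 comparison(s); min is 7, place at index 2 -> [-6, 1, 7, 7, 19, 13]
Pass 4: scan indices 4..5 for the minimum = 2 comparison(s); min is 7, place at index 3 -> [-6, 1, 7, 7, 19, 13]
Pass 5: scan indices 5..5 for the minimum = 1 comparison(s); min is 13, place at index 4 -> [-6, 1, 7, 7, 13, 19]
Selection sort always scans the whole unsorted suffix, so the count is (n-1) + (n-2) + ... + 1 = n(n-1)/2 = 6*5/2 = 15 regardless of the input order.
Total comparisons: 5 + 4 + 3 + 2 + 1 = 15


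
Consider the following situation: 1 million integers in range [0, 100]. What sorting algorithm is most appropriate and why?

Best choice: Counting sort
Reason: O(n + k) where k=100 is small; linear time beats O(n log n)


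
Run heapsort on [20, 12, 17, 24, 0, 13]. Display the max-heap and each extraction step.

Build heap: [24, 20, 17, 12, 0, 13]
Extract 24: [20, 13, 17, 12, 0, 24]
Extract 20: [17, 13, 0, 12, 20, 24]
Extract 17: [13, 12, 0, 17, 20, 24]
Extract 13: [12, 0, 13, 17, 20, 24]
Extract 12: [0, 12, 13, 17, 20, 24]


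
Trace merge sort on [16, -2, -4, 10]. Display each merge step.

Divide and conquer:
  Merge [16] + [-2] -> [-2, 16]
  Merge [-4] + [10] -> [-4, 10]
  Merge [-2, 16] + [-4, 10] -> [-4, -2, 10, 16]


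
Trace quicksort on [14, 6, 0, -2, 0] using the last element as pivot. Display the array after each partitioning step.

Partition 1: pivot=0 at index 2 -> [0, -2, 0, 6, 14]
Partition 2: pivot=-2 at index 0 -> [-2, 0, 0, 6, 14]
Partition 3: pivot=14 at index 4 -> [-2, 0, 0, 6, 14]


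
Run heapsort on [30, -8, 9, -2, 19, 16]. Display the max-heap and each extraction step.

Build heap: [30, 19, 16, -2, -8, 9]
Extract 30: [19, 9, 16, -2, -8, 30]
Extract 19: [16, 9, -8, -2, 19, 30]
Extract 16: [9, -2, -8, 16, 19, 30]
Extract 9: [-2, -8, 9, 16, 19, 30]
Extract -2: [-8, -2, 9, 16, 19, 30]


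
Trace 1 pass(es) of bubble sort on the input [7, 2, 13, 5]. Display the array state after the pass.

After pass 1: [2, 7, 5, 13] (2 swaps)
Total swaps: 2


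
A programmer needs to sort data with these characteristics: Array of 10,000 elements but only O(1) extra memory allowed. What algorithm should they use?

Best choice: Heapsort
Reason: Heapsort rearranges the array in place using O(1) auxiliary space and still guarantees O(n log n) time; quicksort partitions in place but needs Theta(log n) stack space for recursion (O(n) in the worst case), and mergesort requires O(n) auxiliary space


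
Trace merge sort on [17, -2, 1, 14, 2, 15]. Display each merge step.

Divide and conquer:
  Merge [-2] + [1] -> [-2, 1]
  Merge [17] + [-2, 1] -> [-2, 1, 17]
  Merge [2] + [15] -> [2, 15]
  Merge [14] + [2, 15] -> [2, 14, 15]
  Merge [-2, 1, 17] + [2, 14, 15] -> [-2, 1, 2, 14, 15, 17]


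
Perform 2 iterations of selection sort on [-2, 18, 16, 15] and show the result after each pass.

Pass 1: Select minimum -2 at index 0, swap -> [-2, 18, 16, 15]
Pass 2: Select minimum 15 at index 3, swap -> [-2, 15, 16, 18]


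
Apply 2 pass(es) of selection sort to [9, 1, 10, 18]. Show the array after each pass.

Pass 1: Select minimum 1 at index 1, swap -> [1, 9, 10, 18]
Pass 2: Select minimum 9 at index 1, swap -> [1, 9, 10, 18]


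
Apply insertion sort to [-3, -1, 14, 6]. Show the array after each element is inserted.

First element -3 is already 'sorted'
Insert -1: shifted 0 elements -> [-3, -1, 14, 6]
Insert 14: shifted 0 elements -> [-3, -1, 14, 6]
Insert 6: shifted 1 elements -> [-3, -1, 6, 14]


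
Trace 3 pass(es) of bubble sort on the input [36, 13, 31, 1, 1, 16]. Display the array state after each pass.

After pass 1: [13, 31, 1, 1, 16, 36] (5 swaps)
After pass 2: [13, 1, 1, 16, 31, 36] (3 swaps)
After pass 3: [1, 1, 13, 16, 31, 36] (2 swaps)
Total swaps: 10


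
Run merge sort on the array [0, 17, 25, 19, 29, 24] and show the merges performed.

Divide and conquer:
  Merge [17] + [25] -> [17, 25]
  Merge [0] + [17, 25] -> [0, 17, 25]
  Merge [29] + [24] -> [24, 29]
  Merge [19] + [24, 29] -> [19, 24, 29]
  Merge [0, 17, 25] + [19, 24, 29] -> [0, 17, 19, 24, 25, 29]


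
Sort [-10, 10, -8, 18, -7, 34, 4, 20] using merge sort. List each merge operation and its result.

Divide and conquer:
  Merge [-10] + [10] -> [-10, 10]
  Merge [-8] + [18] -> [-8, 18]
  Merge [-10, 10] + [-8, 18] -> [-10, -8, 10, 18]
  Merge [-7] + [34] -> [-7, 34]
  Merge [4] + [20] -> [4, 20]
  Merge [-7, 34] + [4, 20] -> [-7, 4, 20, 34]
  Merge [-10, -8, 10, 18] + [-7, 4, 20, 34] -> [-10, -8, -7, 4, 10, 18, 20, 34]


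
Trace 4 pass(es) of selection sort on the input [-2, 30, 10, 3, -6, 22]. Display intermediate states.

Pass 1: Select minimum -6 at index 4, swap -> [-6, 30, 10, 3, -2, 22]
Pass 2: Select minimum -2 at index 4, swap -> [-6, -2, 10, 3, 30, 22]
Pass 3: Select minimum 3 at index 3, swap -> [-6, -2, 3, 10, 30, 22]
Pass 4: Select minimum 10 at index 3, swap -> [-6, -2, 3, 10, 30, 22]


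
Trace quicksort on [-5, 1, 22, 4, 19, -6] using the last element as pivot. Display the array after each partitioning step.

Partition 1: pivot=-6 at index 0 -> [-6, 1, 22, 4, 19, -5]
Partition 2: pivot=-5 at index 1 -> [-6, -5, 22, 4, 19, 1]
Partition 3: pivot=1 at index 2 -> [-6, -5, 1, 4, 19, 22]
Partition 4: pivot=22 at index 5 -> [-6, -5, 1, 4, 19, 22]
Partition 5: pivot=19 at index 4 -> [-6, -5, 1, 4, 19, 22]


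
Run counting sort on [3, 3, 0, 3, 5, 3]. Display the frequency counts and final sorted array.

Count array: [1, 0, 0, 4, 0, 1]
(count[i] = number of elements equal to i)
Cumulative count: [1, 1, 1, 5, 5, 6]
Sorted: [0, 3, 3, 3, 3, 5]


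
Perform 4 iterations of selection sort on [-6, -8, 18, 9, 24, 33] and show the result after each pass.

Pass 1: Select minimum -8 at index 1, swap -> [-8, -6, 18, 9, 24, 33]
Pass 2: Select minimum -6 at index 1, swap -> [-8, -6, 18, 9, 24, 33]
Pass 3: Select minimum 9 at index 3, swap -> [-8, -6, 9, 18, 24, 33]
Pass 4: Select minimum 18 at index 3, swap -> [-8, -6, 9, 18, 24, 33]


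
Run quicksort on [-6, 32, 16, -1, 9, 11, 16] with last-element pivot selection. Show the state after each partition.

Partition 1: pivot=16 at index 5 -> [-6, 16, -1, 9, 11, 16, 32]
Partition 2: pivot=11 at index 3 -> [-6, -1, 9, 11, 16, 16, 32]
Partition 3: pivot=9 at index 2 -> [-6, -1, 9, 11, 16, 16, 32]
Partition 4: pivot=-1 at index 1 -> [-6, -1, 9, 11, 16, 16, 32]


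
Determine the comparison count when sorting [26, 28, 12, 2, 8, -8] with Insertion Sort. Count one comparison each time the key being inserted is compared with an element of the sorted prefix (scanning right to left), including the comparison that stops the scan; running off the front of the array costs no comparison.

Insert 28: 26 <= 28 (stop) = 1 comparison(s) -> [26, 28, 12, 2, 8, -8]
Insert 12: 28 > 12 (shift), 26 > 12 (shift), reached front = 2 comparison(s) -> [12, 26, 28, 2, 8, -8]
Insert 2: 28 > 2 (shift), 26 > 2 (shift), 12 > 2 (shift), reached front = 3 comparison(s) -> [2, 12, 26, 28, 8, -8]
Insert 8: 28 > 8 (shift), 26 > 8 (shift), 12 > 8 (shift), 2 <= 8 (stop) = 4 comparison(s) -> [2, 8, 12, 26, 28, -8]
Insert -8: 28 > -8 (shift), 26 > -8 (shift), 12 > -8 (shift), 8 > -8 (shift), 2 > -8 (shift), reached front = 5 comparison(s) -> [-8, 2, 8, 12, 26, 28]
Total comparisons: 1 + 2 + 3 + 4 + 5 = 15


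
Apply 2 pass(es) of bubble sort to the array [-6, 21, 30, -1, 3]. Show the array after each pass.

After pass 1: [-6, 21, -1, 3, 30] (2 swaps)
After pass 2: [-6, -1, 3, 21, 30] (2 swaps)
Total swaps: 4


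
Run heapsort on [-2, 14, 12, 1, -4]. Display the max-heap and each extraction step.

Build heap: [14, 1, 12, -2, -4]
Extract 14: [12, 1, -4, -2, 14]
Extract 12: [1, -2, -4, 12, 14]
Extract 1: [-2, -4, 1, 12, 14]
Extract -2: [-4, -2, 1, 12, 14]


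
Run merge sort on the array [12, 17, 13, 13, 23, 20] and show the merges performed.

Divide and conquer:
  Merge [17] + [13] -> [13, 17]
  Merge [12] + [13, 17] -> [12, 13, 17]
  Merge [23] + [20] -> [20, 23]
  Merge [13] + [20, 23] -> [13, 20, 23]
  Merge [12, 13, 17] + [13, 20, 23] -> [12, 13, 13, 17, 20, 23]


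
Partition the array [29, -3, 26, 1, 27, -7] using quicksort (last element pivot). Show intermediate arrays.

Partition 1: pivot=-7 at index 0 -> [-7, -3, 26, 1, 27, 29]
Partition 2: pivot=29 at index 5 -> [-7, -3, 26, 1, 27, 29]
Partition 3: pivot=27 at index 4 -> [-7, -3, 26, 1, 27, 29]
Partition 4: pivot=1 at index 2 -> [-7, -3, 1, 26, 27, 29]


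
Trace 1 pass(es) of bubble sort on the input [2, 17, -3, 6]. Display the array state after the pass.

After pass 1: [2, -3, 6, 17] (2 swaps)
Total swaps: 2


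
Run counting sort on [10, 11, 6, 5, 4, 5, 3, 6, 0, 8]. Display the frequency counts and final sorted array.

Count array: [1, 0, 0, 1, 1, 2, 2, 0, 1, 0, 1, 1]
(count[i] = number of elements equal to i)
Cumulative count: [1, 1, 1, 2, 3, 5, 7, 7, 8, 8, 9, 10]
Sorted: [0, 3, 4, 5, 5, 6, 6, 8, 10, 11]


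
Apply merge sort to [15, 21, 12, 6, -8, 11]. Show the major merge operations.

Divide and conquer:
  Merge [21] + [12] -> [12, 21]
  Merge [15] + [12, 21] -> [12, 15, 21]
  Merge [-8] + [11] -> [-8, 11]
  Merge [6] + [-8, 11] -> [-8, 6, 11]
  Merge [12, 15, 21] + [-8, 6, 11] -> [-8, 6, 11, 12, 15, 21]


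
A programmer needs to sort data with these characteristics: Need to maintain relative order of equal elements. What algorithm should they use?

Best choice: Merge sort or Insertion sort
Reason: Both are stable; quicksort and heapsort are not stable


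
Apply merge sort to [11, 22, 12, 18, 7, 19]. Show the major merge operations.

Divide and conquer:
  Merge [22] + [12] -> [12, 22]
  Merge [11] + [12, 22] -> [11, 12, 22]
  Merge [7] + [19] -> [7, 19]
  Merge [18] + [7, 19] -> [7, 18, 19]
  Merge [11, 12, 22] + [7, 18, 19] -> [7, 11, 12, 18, 19, 22]


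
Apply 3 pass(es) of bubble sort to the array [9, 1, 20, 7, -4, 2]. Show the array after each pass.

After pass 1: [1, 9, 7, -4, 2, 20] (4 swaps)
After pass 2: [1, 7, -4, 2, 9, 20] (3 swaps)
After pass 3: [1, -4, 2, 7, 9, 20] (2 swaps)
Total swaps: 9


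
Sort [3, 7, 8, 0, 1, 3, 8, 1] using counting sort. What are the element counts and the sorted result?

Count array: [1, 2, 0, 2, 0, 0, 0, 1, 2]
(count[i] = number of elements equal to i)
Cumulative count: [1, 3, 3, 5, 5, 5, 5, 6, 8]
Sorted: [0, 1, 1, 3, 3, 7, 8, 8]


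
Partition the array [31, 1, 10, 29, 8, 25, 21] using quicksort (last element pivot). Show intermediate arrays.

Partition 1: pivot=21 at index 3 -> [1, 10, 8, 21, 31, 25, 29]
Partition 2: pivot=8 at index 1 -> [1, 8, 10, 21, 31, 25, 29]
Partition 3: pivot=29 at index 5 -> [1, 8, 10, 21, 25, 29, 31]


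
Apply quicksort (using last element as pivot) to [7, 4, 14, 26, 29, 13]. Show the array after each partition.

Partition 1: pivot=13 at index 2 -> [7, 4, 13, 26, 29, 14]
Partition 2: pivot=4 at index 0 -> [4, 7, 13, 26, 29, 14]
Partition 3: pivot=14 at index 3 -> [4, 7, 13, 14, 29, 26]
Partition 4: pivot=26 at index 4 -> [4, 7, 13, 14, 26, 29]


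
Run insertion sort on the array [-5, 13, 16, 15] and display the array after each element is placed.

First element -5 is already 'sorted'
Insert 13: shifted 0 elements -> [-5, 13, 16, 15]
Insert 16: shifted 0 elements -> [-5, 13, 16, 15]
Insert 15: shifted 1 elements -> [-5, 13, 15, 16]


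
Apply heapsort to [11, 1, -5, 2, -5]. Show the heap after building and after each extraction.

Build heap: [11, 2, -5, 1, -5]
Extract 11: [2, 1, -5, -5, 11]
Extract 2: [1, -5, -5, 2, 11]
Extract 1: [-5, -5, 1, 2, 11]
Extract -5: [-5, -5, 1, 2, 11]


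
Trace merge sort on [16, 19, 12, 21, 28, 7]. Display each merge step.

Divide and conquer:
  Merge [19] + [12] -> [12, 19]
  Merge [16] + [12, 19] -> [12, 16, 19]
  Merge [28] + [7] -> [7, 28]
  Merge [21] + [7, 28] -> [7, 21, 28]
  Merge [12, 16, 19] + [7, 21, 28] -> [7, 12, 16, 19, 21, 28]


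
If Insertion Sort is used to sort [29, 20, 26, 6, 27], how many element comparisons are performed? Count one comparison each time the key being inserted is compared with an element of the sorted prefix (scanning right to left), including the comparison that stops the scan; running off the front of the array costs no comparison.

Insert 20: 29 > 20 (shift), reached front = 1 comparison(s) -> [20, 29, 26, 6, 27]
Insert 26: 29 > 26 (shift), 20 <= 26 (stop) = 2 comparison(s) -> [20, 26, 29, 6, 27]
Insert 6: 29 > 6 (shift), 26 > 6 (shift), 20 > 6 (shift), reached front = 3 comparison(s) -> [6, 20, 26, 29, 27]
Insert 27: 29 > 27 (shift), 26 <= 27 (stop) = 2 comparison(s) -> [6, 20, 26, 27, 29]
Total comparisons: 1 + 2 + 3 + 2 = 8


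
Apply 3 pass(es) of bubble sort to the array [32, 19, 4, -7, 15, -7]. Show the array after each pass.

After pass 1: [19, 4, -7, 15, -7, 32] (5 swaps)
After pass 2: [4, -7, 15, -7, 19, 32] (4 swaps)
After pass 3: [-7, 4, -7, 15, 19, 32] (2 swaps)
Total swaps: 11


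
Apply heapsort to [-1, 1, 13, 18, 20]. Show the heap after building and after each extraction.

Build heap: [20, 18, 13, -1, 1]
Extract 20: [18, 1, 13, -1, 20]
Extract 18: [13, 1, -1, 18, 20]
Extract 13: [1, -1, 13, 18, 20]
Extract 1: [-1, 1, 13, 18, 20]


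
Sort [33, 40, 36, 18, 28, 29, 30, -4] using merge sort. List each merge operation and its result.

Divide and conquer:
  Merge [33] + [40] -> [33, 40]
  Merge [36] + [18] -> [18, 36]
  Merge [33, 40] + [18, 36] -> [18, 33, 36, 40]
  Merge [28] + [29] -> [28, 29]
  Merge [30] + [-4] -> [-4, 30]
  Merge [28, 29] + [-4, 30] -> [-4, 28, 29, 30]
  Merge [18, 33, 36, 40] + [-4, 28, 29, 30] -> [-4, 18, 28, 29, 30, 33, 36, 40]


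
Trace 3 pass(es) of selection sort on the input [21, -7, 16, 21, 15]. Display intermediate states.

Pass 1: Select minimum -7 at index 1, swap -> [-7, 21, 16, 21, 15]
Pass 2: Select minimum 15 at index 4, swap -> [-7, 15, 16, 21, 21]
Pass 3: Select minimum 16 at index 2, swap -> [-7, 15, 16, 21, 21]


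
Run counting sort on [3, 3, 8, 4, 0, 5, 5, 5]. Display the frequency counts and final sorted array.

Count array: [1, 0, 0, 2, 1, 3, 0, 0, 1]
(count[i] = number of elements equal to i)
Cumulative count: [1, 1, 1, 3, 4, 7, 7, 7, 8]
Sorted: [0, 3, 3, 4, 5, 5, 5, 8]


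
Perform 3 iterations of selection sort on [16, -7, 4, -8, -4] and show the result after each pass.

Pass 1: Select minimum -8 at index 3, swap -> [-8, -7, 4, 16, -4]
Pass 2: Select minimum -7 at index 1, swap -> [-8, -7, 4, 16, -4]
Pass 3: Select minimum -4 at index 4, swap -> [-8, -7, -4, 16, 4]


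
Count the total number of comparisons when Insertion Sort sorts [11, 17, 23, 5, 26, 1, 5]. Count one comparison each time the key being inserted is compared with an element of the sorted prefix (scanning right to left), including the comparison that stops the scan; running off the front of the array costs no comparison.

Insert 17: 11 <= 17 (stop) = 1 comparison(s) -> [11, 17, 23, 5, 26, 1, 5]
Insert 23: 17 <= 23 (stop) = 1 comparison(s) -> [11, 17, 23, 5, 26, 1, 5]
Insert 5: 23 > 5 (shift), 17 > 5 (shift), 11 > 5 (shift), reached front = 3 comparison(s) -> [5, 11, 17, 23, 26, 1, 5]
Insert 26: 23 <= 26 (stop) = 1 comparison(s) -> [5, 11, 17, 23, 26, 1, 5]
Insert 1: 26 > 1 (shift), 23 > 1 (shift), 17 > 1 (shift), 11 > 1 (shift), 5 > 1 (shift), reached front = 5 comparison(s) -> [1, 5, 11, 17, 23, 26, 5]
Insert 5: 26 > 5 (shift), 23 > 5 (shift), 17 > 5 (shift), 11 > 5 (shift), 5 <= 5 (stop) = 5 comparison(s) -> [1, 5, 5, 11, 17, 23, 26]
Total comparisons: 1 + 1 + 3 + 1 + 5 + 5 = 16


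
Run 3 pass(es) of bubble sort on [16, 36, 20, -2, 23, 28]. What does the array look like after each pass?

After pass 1: [16, 20, -2, 23, 28, 36] (4 swaps)
After pass 2: [16, -2, 20, 23, 28, 36] (1 swaps)
After pass 3: [-2, 16, 20, 23, 28, 36] (1 swaps)
Total swaps: 6


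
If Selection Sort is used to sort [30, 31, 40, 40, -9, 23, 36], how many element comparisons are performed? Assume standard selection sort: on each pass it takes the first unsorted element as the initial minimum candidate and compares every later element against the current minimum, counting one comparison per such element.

Pass 1: scan indices 1..6 for the minimum = 6 comparison(s); min is -9, place at index 0 -> [-9, 31, 40, 40, 30, 23, 36]
Pass 2: scan indices 2..6 for the minimum = 5 comparison(s); min is 23, place at index 1 -> [-9, 23, 40, 40, 30, 31, 36]
Pass 3: scan indices 3..6 for the minimum = 4 comparison(s); min is 30, place at index 2 -> [-9, 23, 30, 40, 40, 31, 36]
Pass 4: scan indices 4..6 for the minimum = 3 comparison(s); min is 31, place at index 3 -> [-9, 23, 30, 31, 40, 40, 36]
Pass 5: scan indices 5..6 for the minimum = 2 comparison(s); min is 36, place at index 4 -> [-9, 23, 30, 31, 36, 40, 40]
Pass 6: scan indices 6..6 for the minimum = 1 comparison(s); min is 40, place at index 5 -> [-9, 23, 30, 31, 36, 40, 40]
Selection sort always scans the whole unsorted suffix, so the count is (n-1) + (n-2) + ... + 1 = n(n-1)/2 = 7*6/2 = 21 regardless of the input order.
Total comparisons: 6 + 5 + 4 + 3 + 2 + 1 = 21


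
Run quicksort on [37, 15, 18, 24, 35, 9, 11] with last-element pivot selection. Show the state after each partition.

Partition 1: pivot=11 at index 1 -> [9, 11, 18, 24, 35, 37, 15]
Partition 2: pivot=15 at index 2 -> [9, 11, 15, 24, 35, 37, 18]
Partition 3: pivot=18 at index 3 -> [9, 11, 15, 18, 35, 37, 24]
Partition 4: pivot=24 at index 4 -> [9, 11, 15, 18, 24, 37, 35]
Partition 5: pivot=35 at index 5 -> [9, 11, 15, 18, 24, 35, 37]


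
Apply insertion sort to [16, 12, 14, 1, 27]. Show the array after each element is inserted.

First element 16 is already 'sorted'
Insert 12: shifted 1 elements -> [12, 16, 14, 1, 27]
Insert 14: shifted 1 elements -> [12, 14, 16, 1, 27]
Insert 1: shifted 3 elements -> [1, 12, 14, 16, 27]
Insert 27: shifted 0 elements -> [1, 12, 14, 16, 27]


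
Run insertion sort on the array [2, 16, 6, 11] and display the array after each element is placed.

First element 2 is already 'sorted'
Insert 16: shifted 0 elements -> [2, 16, 6, 11]
Insert 6: shifted 1 elements -> [2, 6, 16, 11]
Insert 11: shifted 1 elements -> [2, 6, 11, 16]


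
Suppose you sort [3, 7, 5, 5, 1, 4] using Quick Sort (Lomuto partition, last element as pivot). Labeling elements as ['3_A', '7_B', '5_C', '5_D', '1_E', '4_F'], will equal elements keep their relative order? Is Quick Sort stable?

Trace Quick Sort on the labeled array (the key is the number; the letter only tracks identity):
  Partition indices 0..5 around pivot 4_F -> [3_A, 1_E, 4_F, 5_D, 7_B, 5_C]
  Partition indices 0..1 around pivot 1_E -> [1_E, 3_A, 4_F, 5_D, 7_B, 5_C]
  Partition indices 3..5 around pivot 5_C -> [1_E, 3_A, 4_F, 5_D, 5_C, 7_B]
Final order: [1_E, 3_A, 4_F, 5_D, 5_C, 7_B]
Equal keys:
  value 5: originally 5_C, 5_D; after sorting 5_D, 5_C -> order changed
Equal keys were reordered, so Quick Sort is not stable: partition swaps elements across long distances and can reorder equal keys. (One such input is enough; an unstable sort may happen to preserve order on other inputs, but it gives no guarantee.)
Answer: Not stable


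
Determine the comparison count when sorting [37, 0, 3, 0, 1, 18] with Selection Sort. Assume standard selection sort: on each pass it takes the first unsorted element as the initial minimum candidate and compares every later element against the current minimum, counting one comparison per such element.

Pass 1: scan indices 1..5 for the minimum = 5 comparison(s); min is 0, place at index 0 -> [0, 37, 3, 0, 1, 18]
Pass 2: scan indices 2..5 for the minimum = 4 comparison(s); min is 0, place at index 1 -> [0, 0, 3, 37, 1, 18]
Pass 3: scan indices 3..5 for the minimum = 3 comparison(s); min is 1, place at index 2 -> [0, 0, 1, 37, 3, 18]
Pass 4: scan indices 4..5 for the minimum = 2 comparison(s); min is 3, place at index 3 -> [0, 0, 1, 3, 37, 18]
Pass 5: scan indices 5..5 for the minimum = 1 comparison(s); min is 18, place at index 4 -> [0, 0, 1, 3, 18, 37]
Selection sort always scans the whole unsorted suffix, so the count is (n-1) + (n-2) + ... + 1 = n(n-1)/2 = 6*5/2 = 15 regardless of the input order.
Total comparisons: 5 + 4 + 3 + 2 + 1 = 15


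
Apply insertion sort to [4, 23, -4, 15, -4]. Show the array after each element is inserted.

First element 4 is already 'sorted'
Insert 23: shifted 0 elements -> [4, 23, -4, 15, -4]
Insert -4: shifted 2 elements -> [-4, 4, 23, 15, -4]
Insert 15: shifted 1 elements -> [-4, 4, 15, 23, -4]
Insert -4: shifted 3 elements -> [-4, -4, 4, 15, 23]


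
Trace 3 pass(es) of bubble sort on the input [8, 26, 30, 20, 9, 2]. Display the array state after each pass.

After pass 1: [8, 26, 20, 9, 2, 30] (3 swaps)
After pass 2: [8, 20, 9, 2, 26, 30] (3 swaps)
After pass 3: [8, 9, 2, 20, 26, 30] (2 swaps)
Total swaps: 8


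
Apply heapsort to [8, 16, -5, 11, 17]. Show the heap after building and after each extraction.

Build heap: [17, 16, -5, 11, 8]
Extract 17: [16, 11, -5, 8, 17]
Extract 16: [11, 8, -5, 16, 17]
Extract 11: [8, -5, 11, 16, 17]
Extract 8: [-5, 8, 11, 16, 17]


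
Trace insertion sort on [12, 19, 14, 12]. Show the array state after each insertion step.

First element 12 is already 'sorted'
Insert 19: shifted 0 elements -> [12, 19, 14, 12]
Insert 14: shifted 1 elements -> [12, 14, 19, 12]
Insert 12: shifted 2 elements -> [12, 12, 14, 19]


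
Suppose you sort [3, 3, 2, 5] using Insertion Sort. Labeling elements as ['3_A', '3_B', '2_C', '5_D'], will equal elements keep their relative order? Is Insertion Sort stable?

Trace Insertion Sort on the labeled array (the key is the number; the letter only tracks identity):
  Insert 3_B at index 1: [3_A, 3_B, 2_C, 5_D]
  Insert 2_C at index 0: [2_C, 3_A, 3_B, 5_D]
  Insert 5_D at index 3: [2_C, 3_A, 3_B, 5_D]
Final order: [2_C, 3_A, 3_B, 5_D]
Equal keys:
  value 3: originally 3_A, 3_B; after sorting 3_A, 3_B -> order preserved
All equal keys kept their original relative order. Insertion Sort is stable: elements are shifted only while they are strictly greater than the key, so a key is inserted after any equal elements already placed.
Answer: Stable


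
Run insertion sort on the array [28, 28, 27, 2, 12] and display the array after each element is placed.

First element 28 is already 'sorted'
Insert 28: shifted 0 elements -> [28, 28, 27, 2, 12]
Insert 27: shifted 2 elements -> [27, 28, 28, 2, 12]
Insert 2: shifted 3 elements -> [2, 27, 28, 28, 12]
Insert 12: shifted 3 elements -> [2, 12, 27, 28, 28]


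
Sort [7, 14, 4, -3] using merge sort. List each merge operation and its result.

Divide and conquer:
  Merge [7] + [14] -> [7, 14]
  Merge [4] + [-3] -> [-3, 4]
  Merge [7, 14] + [-3, 4] -> [-3, 4, 7, 14]


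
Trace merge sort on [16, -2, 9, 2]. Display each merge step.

Divide and conquer:
  Merge [16] + [-2] -> [-2, 16]
  Merge [9] + [2] -> [2, 9]
  Merge [-2, 16] + [2, 9] -> [-2, 2, 9, 16]


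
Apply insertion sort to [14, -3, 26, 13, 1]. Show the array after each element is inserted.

First element 14 is already 'sorted'
Insert -3: shifted 1 elements -> [-3, 14, 26, 13, 1]
Insert 26: shifted 0 elements -> [-3, 14, 26, 13, 1]
Insert 13: shifted 2 elements -> [-3, 13, 14, 26, 1]
Insert 1: shifted 3 elements -> [-3, 1, 13, 14, 26]


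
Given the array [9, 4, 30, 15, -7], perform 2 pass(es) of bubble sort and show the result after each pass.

After pass 1: [4, 9, 15, -7, 30] (3 swaps)
After pass 2: [4, 9, -7, 15, 30] (1 swaps)
Total swaps: 4


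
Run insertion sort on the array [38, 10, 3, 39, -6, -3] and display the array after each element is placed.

First element 38 is already 'sorted'
Insert 10: shifted 1 elements -> [10, 38, 3, 39, -6, -3]
Insert 3: shifted 2 elements -> [3, 10, 38, 39, -6, -3]
Insert 39: shifted 0 elements -> [3, 10, 38, 39, -6, -3]
Insert -6: shifted 4 elements -> [-6, 3, 10, 38, 39, -3]
Insert -3: shifted 4 elements -> [-6, -3, 3, 10, 38, 39]


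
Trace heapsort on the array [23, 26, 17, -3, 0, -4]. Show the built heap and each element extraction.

Build heap: [26, 23, 17, -3, 0, -4]
Extract 26: [23, 0, 17, -3, -4, 26]
Extract 23: [17, 0, -4, -3, 23, 26]
Extract 17: [0, -3, -4, 17, 23, 26]
Extract 0: [-3, -4, 0, 17, 23, 26]
Extract -3: [-4, -3, 0, 17, 23, 26]


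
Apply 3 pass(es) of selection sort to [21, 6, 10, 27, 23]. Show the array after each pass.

Pass 1: Select minimum 6 at index 1, swap -> [6, 21, 10, 27, 23]
Pass 2: Select minimum 10 at index 2, swap -> [6, 10, 21, 27, 23]
Pass 3: Select minimum 21 at index 2, swap -> [6, 10, 21, 27, 23]


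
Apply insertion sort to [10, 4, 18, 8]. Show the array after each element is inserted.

First element 10 is already 'sorted'
Insert 4: shifted 1 elements -> [4, 10, 18, 8]
Insert 18: shifted 0 elements -> [4, 10, 18, 8]
Insert 8: shifted 2 elements -> [4, 8, 10, 18]


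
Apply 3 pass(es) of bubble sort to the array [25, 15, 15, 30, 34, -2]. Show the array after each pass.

After pass 1: [15, 15, 25, 30, -2, 34] (3 swaps)
After pass 2: [15, 15, 25, -2, 30, 34] (1 swaps)
After pass 3: [15, 15, -2, 25, 30, 34] (1 swaps)
Total swaps: 5


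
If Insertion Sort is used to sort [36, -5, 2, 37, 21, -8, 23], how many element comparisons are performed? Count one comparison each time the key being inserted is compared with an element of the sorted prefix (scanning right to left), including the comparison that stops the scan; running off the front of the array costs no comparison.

Insert -5: 36 > -5 (shift), reached front = 1 comparison(s) -> [-5, 36, 2, 37, 21, -8, 23]
Insert 2: 36 > 2 (shift), -5 <= 2 (stop) = 2 comparison(s) -> [-5, 2, 36, 37, 21, -8, 23]
Insert 37: 36 <= 37 (stop) = 1 comparison(s) -> [-5, 2, 36, 37, 21, -8, 23]
Insert 21: 37 > 21 (shift), 36 > 21 (shift), 2 <= 21 (stop) = 3 comparison(s) -> [-5, 2, 21, 36, 37, -8, 23]
Insert -8: 37 > -8 (shift), 36 > -8 (shift), 21 > -8 (shift), 2 > -8 (shift), -5 > -8 (shift), reached front = 5 comparison(s) -> [-8, -5, 2, 21, 36, 37, 23]
Insert 23: 37 > 23 (shift), 36 > 23 (shift), 21 <= 23 (stop) = 3 comparison(s) -> [-8, -5, 2, 21, 23, 36, 37]
Total comparisons: 1 + 2 + 1 + 3 + 5 + 3 = 15


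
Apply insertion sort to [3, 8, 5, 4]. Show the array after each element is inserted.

First element 3 is already 'sorted'
Insert 8: shifted 0 elements -> [3, 8, 5, 4]
Insert 5: shifted 1 elements -> [3, 5, 8, 4]
Insert 4: shifted 2 elements -> [3, 4, 5, 8]


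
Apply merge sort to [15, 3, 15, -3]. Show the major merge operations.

Divide and conquer:
  Merge [15] + [3] -> [3, 15]
  Merge [15] + [-3] -> [-3, 15]
  Merge [3, 15] + [-3, 15] -> [-3, 3, 15, 15]


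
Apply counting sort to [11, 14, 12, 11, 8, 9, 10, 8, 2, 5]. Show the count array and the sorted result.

Count array: [0, 0, 1, 0, 0, 1, 0, 0, 2, 1, 1, 2, 1, 0, 1]
(count[i] = number of elements equal to i)
Cumulative count: [0, 0, 1, 1, 1, 2, 2, 2, 4, 5, 6, 8, 9, 9, 10]
Sorted: [2, 5, 8, 8, 9, 10, 11, 11, 12, 14]


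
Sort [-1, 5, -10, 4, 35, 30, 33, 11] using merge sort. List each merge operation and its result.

Divide and conquer:
  Merge [-1] + [5] -> [-1, 5]
  Merge [-10] + [4] -> [-10, 4]
  Merge [-1, 5] + [-10, 4] -> [-10, -1, 4, 5]
  Merge [35] + [30] -> [30, 35]
  Merge [33] + [11] -> [11, 33]
  Merge [30, 35] + [11, 33] -> [11, 30, 33, 35]
  Merge [-10, -1, 4, 5] + [11, 30, 33, 35] -> [-10, -1, 4, 5, 11, 30, 33, 35]


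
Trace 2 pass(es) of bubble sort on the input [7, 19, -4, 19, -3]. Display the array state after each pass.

After pass 1: [7, -4, 19, -3, 19] (2 swaps)
After pass 2: [-4, 7, -3, 19, 19] (2 swaps)
Total swaps: 4


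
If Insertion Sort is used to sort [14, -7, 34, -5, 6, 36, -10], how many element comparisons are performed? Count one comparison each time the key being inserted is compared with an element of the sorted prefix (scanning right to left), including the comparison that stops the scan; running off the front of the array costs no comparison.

Insert -7: 14 > -7 (shift), reached front = 1 comparison(s) -> [-7, 14, 34, -5, 6, 36, -10]
Insert 34: 14 <= 34 (stop) = 1 comparison(s) -> [-7, 14, 34, -5, 6, 36, -10]
Insert -5: 34 > -5 (shift), 14 > -5 (shift), -7 <= -5 (stop) = 3 comparison(s) -> [-7, -5, 14, 34, 6, 36, -10]
Insert 6: 34 > 6 (shift), 14 > 6 (shift), -5 <= 6 (stop) = 3 comparison(s) -> [-7, -5, 6, 14, 34, 36, -10]
Insert 36: 34 <= 36 (stop) = 1 comparison(s) -> [-7, -5, 6, 14, 34, 36, -10]
Insert -10: 36 > -10 (shift), 34 > -10 (shift), 14 > -10 (shift), 6 > -10 (shift), -5 > -10 (shift), -7 > -10 (shift), reached front = 6 comparison(s) -> [-10, -7, -5, 6, 14, 34, 36]
Total comparisons: 1 + 1 + 3 + 3 + 1 + 6 = 15


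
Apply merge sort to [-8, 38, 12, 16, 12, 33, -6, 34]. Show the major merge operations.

Divide and conquer:
  Merge [-8] + [38] -> [-8, 38]
  Merge [12] + [16] -> [12, 16]
  Merge [-8, 38] + [12, 16] -> [-8, 12, 16, 38]
  Merge [12] + [33] -> [12, 33]
  Merge [-6] + [34] -> [-6, 34]
  Merge [12, 33] + [-6, 34] -> [-6, 12, 33, 34]
  Merge [-8, 12, 16, 38] + [-6, 12, 33, 34] -> [-8, -6, 12, 12, 16, 33, 34, 38]


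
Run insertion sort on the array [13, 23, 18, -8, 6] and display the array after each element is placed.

First element 13 is already 'sorted'
Insert 23: shifted 0 elements -> [13, 23, 18, -8, 6]
Insert 18: shifted 1 elements -> [13, 18, 23, -8, 6]
Insert -8: shifted 3 elements -> [-8, 13, 18, 23, 6]
Insert 6: shifted 3 elements -> [-8, 6, 13, 18, 23]


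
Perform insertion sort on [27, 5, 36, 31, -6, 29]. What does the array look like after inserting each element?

First element 27 is already 'sorted'
Insert 5: shifted 1 elements -> [5, 27, 36, 31, -6, 29]
Insert 36: shifted 0 elements -> [5, 27, 36, 31, -6, 29]
Insert 31: shifted 1 elements -> [5, 27, 31, 36, -6, 29]
Insert -6: shifted 4 elements -> [-6, 5, 27, 31, 36, 29]
Insert 29: shifted 2 elements -> [-6, 5, 27, 29, 31, 36]


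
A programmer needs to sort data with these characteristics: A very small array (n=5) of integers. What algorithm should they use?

Best choice: Insertion sort
Reason: For tiny inputs the O(n^2) overhead is negligible and insertion sort has minimal constant factors


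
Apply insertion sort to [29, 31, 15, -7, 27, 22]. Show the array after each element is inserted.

First element 29 is already 'sorted'
Insert 31: shifted 0 elements -> [29, 31, 15, -7, 27, 22]
Insert 15: shifted 2 elements -> [15, 29, 31, -7, 27, 22]
Insert -7: shifted 3 elements -> [-7, 15, 29, 31, 27, 22]
Insert 27: shifted 2 elements -> [-7, 15, 27, 29, 31, 22]
Insert 22: shifted 3 elements -> [-7, 15, 22, 27, 29, 31]


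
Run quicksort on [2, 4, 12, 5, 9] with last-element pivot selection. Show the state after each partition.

Partition 1: pivot=9 at index 3 -> [2, 4, 5, 9, 12]
Partition 2: pivot=5 at index 2 -> [2, 4, 5, 9, 12]
Partition 3: pivot=4 at index 1 -> [2, 4, 5, 9, 12]


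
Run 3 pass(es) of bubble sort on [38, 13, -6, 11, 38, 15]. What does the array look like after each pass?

After pass 1: [13, -6, 11, 38, 15, 38] (4 swaps)
After pass 2: [-6, 11, 13, 15, 38, 38] (3 swaps)
After pass 3: [-6, 11, 13, 15, 38, 38] (0 swaps)
Total swaps: 7


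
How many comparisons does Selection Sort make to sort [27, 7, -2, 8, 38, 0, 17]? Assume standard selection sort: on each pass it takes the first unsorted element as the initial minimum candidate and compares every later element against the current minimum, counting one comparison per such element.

Pass 1: scan indices 1..6 for the minimum = 6 comparison(s); min is -2, place at index 0 -> [-2, 7, 27, 8, 38, 0, 17]
Pass 2: scan indices 2..6 for the minimum = 5 comparison(s); min is 0, place at index 1 -> [-2, 0, 27, 8, 38, 7, 17]
Pass 3: scan indices 3..6 for the minimum = 4 comparison(s); min is 7, place at index 2 -> [-2, 0, 7, 8, 38, 27, 17]
Pass 4: scan indices 4..6 for the minimum = 3 comparison(s); min is 8, place at index 3 -> [-2, 0, 7, 8, 38, 27, 17]
Pass 5: scan indices 5..6 for the minimum = 2 comparison(s); min is 17, place at index 4 -> [-2, 0, 7, 8, 17, 27, 38]
Pass 6: scan indices 6..6 for the minimum = 1 comparison(s); min is 27, place at index 5 -> [-2, 0, 7, 8, 17, 27, 38]
Selection sort always scans the whole unsorted suffix, so the count is (n-1) + (n-2) + ... + 1 = n(n-1)/2 = 7*6/2 = 21 regardless of the input order.
Total comparisons: 6 + 5 + 4 + 3 + 2 + 1 = 21


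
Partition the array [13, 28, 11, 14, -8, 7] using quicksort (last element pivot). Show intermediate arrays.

Partition 1: pivot=7 at index 1 -> [-8, 7, 11, 14, 13, 28]
Partition 2: pivot=28 at index 5 -> [-8, 7, 11, 14, 13, 28]
Partition 3: pivot=13 at index 3 -> [-8, 7, 11, 13, 14, 28]


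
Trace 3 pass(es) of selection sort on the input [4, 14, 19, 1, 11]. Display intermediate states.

Pass 1: Select minimum 1 at index 3, swap -> [1, 14, 19, 4, 11]
Pass 2: Select minimum 4 at index 3, swap -> [1, 4, 19, 14, 11]
Pass 3: Select minimum 11 at index 4, swap -> [1, 4, 11, 14, 19]


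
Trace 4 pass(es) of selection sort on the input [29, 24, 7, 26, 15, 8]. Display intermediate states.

Pass 1: Select minimum 7 at index 2, swap -> [7, 24, 29, 26, 15, 8]
Pass 2: Select minimum 8 at index 5, swap -> [7, 8, 29, 26, 15, 24]
Pass 3: Select minimum 15 at index 4, swap -> [7, 8, 15, 26, 29, 24]
Pass 4: Select minimum 24 at index 5, swap -> [7, 8, 15, 24, 29, 26]


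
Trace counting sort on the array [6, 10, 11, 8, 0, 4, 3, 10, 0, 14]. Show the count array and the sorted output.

Count array: [2, 0, 0, 1, 1, 0, 1, 0, 1, 0, 2, 1, 0, 0, 1]
(count[i] = number of elements equal to i)
Cumulative count: [2, 2, 2, 3, 4, 4, 5, 5, 6, 6, 8, 9, 9, 9, 10]
Sorted: [0, 0, 3, 4, 6, 8, 10, 10, 11, 14]


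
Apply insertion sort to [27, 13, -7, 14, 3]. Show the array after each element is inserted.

First element 27 is already 'sorted'
Insert 13: shifted 1 elements -> [13, 27, -7, 14, 3]
Insert -7: shifted 2 elements -> [-7, 13, 27, 14, 3]
Insert 14: shifted 1 elements -> [-7, 13, 14, 27, 3]
Insert 3: shifted 3 elements -> [-7, 3, 13, 14, 27]


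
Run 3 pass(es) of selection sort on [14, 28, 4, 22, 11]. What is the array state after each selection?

Pass 1: Select minimum 4 at index 2, swap -> [4, 28, 14, 22, 11]
Pass 2: Select minimum 11 at index 4, swap -> [4, 11, 14, 22, 28]
Pass 3: Select minimum 14 at index 2, swap -> [4, 11, 14, 22, 28]


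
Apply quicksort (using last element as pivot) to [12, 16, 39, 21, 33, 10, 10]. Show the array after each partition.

Partition 1: pivot=10 at index 1 -> [10, 10, 39, 21, 33, 12, 16]
Partition 2: pivot=16 at index 3 -> [10, 10, 12, 16, 33, 39, 21]
Partition 3: pivot=21 at index 4 -> [10, 10, 12, 16, 21, 39, 33]
Partition 4: pivot=33 at index 5 -> [10, 10, 12, 16, 21, 33, 39]


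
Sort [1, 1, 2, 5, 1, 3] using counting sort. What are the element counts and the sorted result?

Count array: [0, 3, 1, 1, 0, 1]
(count[i] = number of elements equal to i)
Cumulative count: [0, 3, 4, 5, 5, 6]
Sorted: [1, 1, 1, 2, 3, 5]


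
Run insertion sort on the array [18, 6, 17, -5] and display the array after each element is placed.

First element 18 is already 'sorted'
Insert 6: shifted 1 elements -> [6, 18, 17, -5]
Insert 17: shifted 1 elements -> [6, 17, 18, -5]
Insert -5: shifted 3 elements -> [-5, 6, 17, 18]


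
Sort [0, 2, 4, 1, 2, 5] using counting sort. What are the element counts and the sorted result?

Count array: [1, 1, 2, 0, 1, 1]
(count[i] = number of elements equal to i)
Cumulative count: [1, 2, 4, 4, 5, 6]
Sorted: [0, 1, 2, 2, 4, 5]


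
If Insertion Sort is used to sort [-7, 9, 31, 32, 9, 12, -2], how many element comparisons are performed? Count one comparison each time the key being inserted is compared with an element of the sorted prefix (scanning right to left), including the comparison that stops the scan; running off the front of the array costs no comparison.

Insert 9: -7 <= 9 (stop) = 1 comparison(s) -> [-7, 9, 31, 32, 9, 12, -2]
Insert 31: 9 <= 31 (stop) = 1 comparison(s) -> [-7, 9, 31, 32, 9, 12, -2]
Insert 32: 31 <= 32 (stop) = 1 comparison(s) -> [-7, 9, 31, 32, 9, 12, -2]
Insert 9: 32 > 9 (shift), 31 > 9 (shift), 9 <= 9 (stop) = 3 comparison(s) -> [-7, 9, 9, 31, 32, 12, -2]
Insert 12: 32 > 12 (shift), 31 > 12 (shift), 9 <= 12 (stop) = 3 comparison(s) -> [-7, 9, 9, 12, 31, 32, -2]
Insert -2: 32 > -2 (shift), 31 > -2 (shift), 12 > -2 (shift), 9 > -2 (shift), 9 > -2 (shift), -7 <= -2 (stop) = 6 comparison(s) -> [-7, -2, 9, 9, 12, 31, 32]
Total comparisons: 1 + 1 + 1 + 3 + 3 + 6 = 15


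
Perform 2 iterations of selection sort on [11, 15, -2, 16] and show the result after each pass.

Pass 1: Select minimum -2 at index 2, swap -> [-2, 15, 11, 16]
Pass 2: Select minimum 11 at index 2, swap -> [-2, 11, 15, 16]


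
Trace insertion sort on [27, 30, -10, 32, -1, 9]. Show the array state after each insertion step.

First element 27 is already 'sorted'
Insert 30: shifted 0 elements -> [27, 30, -10, 32, -1, 9]
Insert -10: shifted 2 elements -> [-10, 27, 30, 32, -1, 9]
Insert 32: shifted 0 elements -> [-10, 27, 30, 32, -1, 9]
Insert -1: shifted 3 elements -> [-10, -1, 27, 30, 32, 9]
Insert 9: shifted 3 elements -> [-10, -1, 9, 27, 30, 32]


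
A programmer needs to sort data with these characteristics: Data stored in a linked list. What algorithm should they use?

Best choice: Merge sort
Reason: Merge sort doesn't require random access; can be done in O(1) extra space for linked lists


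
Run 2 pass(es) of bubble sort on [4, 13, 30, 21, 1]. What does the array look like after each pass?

After pass 1: [4, 13, 21, 1, 30] (2 swaps)
After pass 2: [4, 13, 1, 21, 30] (1 swaps)
Total swaps: 3


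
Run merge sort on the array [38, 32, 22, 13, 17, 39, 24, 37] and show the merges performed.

Divide and conquer:
  Merge [38] + [32] -> [32, 38]
  Merge [22] + [13] -> [13, 22]
  Merge [32, 38] + [13, 22] -> [13, 22, 32, 38]
  Merge [17] + [39] -> [17, 39]
  Merge [24] + [37] -> [24, 37]
  Merge [17, 39] + [24, 37] -> [17, 24, 37, 39]
  Merge [13, 22, 32, 38] + [17, 24, 37, 39] -> [13, 17, 22, 24, 32, 37, 38, 39]
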